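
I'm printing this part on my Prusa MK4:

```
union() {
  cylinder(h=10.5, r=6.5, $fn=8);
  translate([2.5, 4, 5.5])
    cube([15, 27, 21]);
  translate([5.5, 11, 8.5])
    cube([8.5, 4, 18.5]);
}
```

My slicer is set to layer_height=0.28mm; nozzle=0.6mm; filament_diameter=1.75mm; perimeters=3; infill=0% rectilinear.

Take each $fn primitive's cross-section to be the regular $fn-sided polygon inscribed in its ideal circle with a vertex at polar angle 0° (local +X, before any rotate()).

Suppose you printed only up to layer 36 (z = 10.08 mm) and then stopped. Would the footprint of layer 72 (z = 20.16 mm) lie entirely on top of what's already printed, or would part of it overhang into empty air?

Compare the two slices. At z = 10.08: the r=6.5 cylinder gives a regular 8-gon of circumradius 6.5 (constant along its height) (area = (8/2)·6.500²·sin(360°/8) = 119.50 mm²); the 15×27 cube at (2.5, 4) contributes its full rectangle (area 405.00 mm²); the cube at (5.5, 11) is present — its section is the full 8.5×4 rectangle (area 34.00 mm²); Combining (union): the regions partially overlap — summed areas 558.50 mm² minus the doubly-counted overlap 36.23 mm² gives 522.27 mm² — area = 522.27 mm². At z = 20.16: the cylinder is absent (z outside [0, 10.5]); the cube at (2.5, 4) is present — its section is the full 15×27 rectangle (area 405.00 mm²); the cube at (5.5, 11) is present — its section is the full 8.5×4 rectangle (area 34.00 mm²); Taking the union: the 8.5×4 cube at (5.5, 11) lies entirely inside the 15×27 cube at (2.5, 4), so the union is just the 15×27 cube at (2.5, 4) — area = 405.00 mm². Checking containment: the cross-section at z = 20.16 is a subset of the cross-section at z = 10.08.

entirely on top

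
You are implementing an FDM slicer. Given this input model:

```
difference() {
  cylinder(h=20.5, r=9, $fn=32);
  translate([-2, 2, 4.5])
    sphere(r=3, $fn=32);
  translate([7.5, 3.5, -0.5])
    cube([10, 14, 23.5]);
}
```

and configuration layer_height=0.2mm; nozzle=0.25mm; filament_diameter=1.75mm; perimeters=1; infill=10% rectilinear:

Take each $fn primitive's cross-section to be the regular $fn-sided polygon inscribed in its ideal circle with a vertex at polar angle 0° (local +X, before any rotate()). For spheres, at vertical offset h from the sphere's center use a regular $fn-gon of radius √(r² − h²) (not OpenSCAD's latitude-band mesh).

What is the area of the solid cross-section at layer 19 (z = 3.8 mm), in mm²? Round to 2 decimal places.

225.70 mm²

At z = 3.8 mm: the cylinder: section is a regular 32-gon, circumradius r=9 (area = (32/2)·9.000²·sin(360°/32) = 252.84 mm²); the r=3 sphere at (-2, 2) slices to a regular 32-gon of circumradius 2.917 (√(r²−h²) with h=0.7 from center) (area = (32/2)·2.917²·sin(360°/32) = 26.56 mm²); the cube at (7.5, 3.5) (footprint 10×14) is included at this height (area 140.00 mm²); After the difference (first − rest): starting from the r=9 cylinder (252.84 mm²), the r=3 sphere at (-2, 2) lies wholly inside it (removes its full 26.56 mm² and its 18.30 mm outline becomes a hole wall); the 10×14 cube at (7.5, 3.5) partially overlaps it — only the 0.58 mm² overlap (of its 140.00 mm²) is removed, clipping the outline — area = 225.70 mm². Overall, the cross-section is one region with 1 hole. Net area = 225.70 mm².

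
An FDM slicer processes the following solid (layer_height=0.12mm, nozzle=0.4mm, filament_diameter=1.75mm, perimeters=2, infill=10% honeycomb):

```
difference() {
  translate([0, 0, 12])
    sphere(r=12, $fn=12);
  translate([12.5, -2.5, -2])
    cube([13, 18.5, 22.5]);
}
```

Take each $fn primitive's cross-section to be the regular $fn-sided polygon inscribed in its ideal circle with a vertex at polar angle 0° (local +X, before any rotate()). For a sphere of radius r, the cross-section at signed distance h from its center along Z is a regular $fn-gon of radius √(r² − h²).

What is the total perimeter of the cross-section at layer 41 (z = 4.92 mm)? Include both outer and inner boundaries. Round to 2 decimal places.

60.18 mm

At z = 4.92 mm: the r=12 sphere contributes a regular 12-gon of circumradius √(12²−7.08²) = 9.689 (perimeter = 2·12·9.689·sin(180°/12) = 60.18 mm); the cube at (12.5, -2.5) (footprint 13×18.5) is included at this height (perimeter 63.00 mm); Taking the first minus the rest: starting from the r=12 sphere, the 13×18.5 cube at (12.5, -2.5) misses the remaining region (no effect) — boundary = 60.18 mm. Overall, the cross-section is a single solid region. Total boundary length (outer) = 60.18 mm.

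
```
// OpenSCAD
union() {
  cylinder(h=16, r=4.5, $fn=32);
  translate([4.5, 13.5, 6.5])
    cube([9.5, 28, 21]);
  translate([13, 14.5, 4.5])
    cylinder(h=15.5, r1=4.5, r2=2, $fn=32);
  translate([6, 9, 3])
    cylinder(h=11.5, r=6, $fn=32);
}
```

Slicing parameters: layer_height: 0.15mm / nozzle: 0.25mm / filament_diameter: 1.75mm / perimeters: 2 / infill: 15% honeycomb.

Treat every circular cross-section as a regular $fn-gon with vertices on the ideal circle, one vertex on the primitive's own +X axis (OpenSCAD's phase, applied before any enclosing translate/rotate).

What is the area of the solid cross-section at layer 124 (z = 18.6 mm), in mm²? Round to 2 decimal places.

At z = 18.6 mm: the cylinder is absent (z outside [0, 16]); the 9.5×28 cube at (4.5, 13.5) contributes its full rectangle (area 266.00 mm²); the cone at (13, 14.5): at t=0.910 of its height the radius interpolates to r₁+(r₂−r₁)t = 2.226, giving a regular 32-gon of that circumradius (area = (32/2)·2.226²·sin(360°/32) = 15.46 mm²); the cylinder at (6, 9) is absent (z outside [3, 14.5]); Merging all regions: the regions partially overlap — summed areas 281.46 mm² minus the doubly-counted overlap 9.15 mm² gives 272.32 mm² — area = 272.32 mm². Overall, the cross-section is a single solid region. Net area = 272.32 mm².

272.32 mm²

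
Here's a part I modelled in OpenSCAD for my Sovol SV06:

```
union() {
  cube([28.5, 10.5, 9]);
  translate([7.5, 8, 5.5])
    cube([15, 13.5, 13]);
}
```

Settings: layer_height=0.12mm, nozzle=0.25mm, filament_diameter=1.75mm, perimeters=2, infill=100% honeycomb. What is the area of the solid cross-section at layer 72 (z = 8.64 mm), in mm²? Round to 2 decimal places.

464.25 mm²

At z = 8.64 mm: the cube (footprint 28.5×10.5) is included at this height (area 299.25 mm²); the cube at (7.5, 8) (footprint 15×13.5) is included at this height (area 202.50 mm²); Merging all regions: the regions partially overlap — summed areas 501.75 mm² minus the doubly-counted overlap 37.50 mm² gives 464.25 mm² — area = 464.25 mm². Overall, the cross-section is a single solid region. Net area = 464.25 mm².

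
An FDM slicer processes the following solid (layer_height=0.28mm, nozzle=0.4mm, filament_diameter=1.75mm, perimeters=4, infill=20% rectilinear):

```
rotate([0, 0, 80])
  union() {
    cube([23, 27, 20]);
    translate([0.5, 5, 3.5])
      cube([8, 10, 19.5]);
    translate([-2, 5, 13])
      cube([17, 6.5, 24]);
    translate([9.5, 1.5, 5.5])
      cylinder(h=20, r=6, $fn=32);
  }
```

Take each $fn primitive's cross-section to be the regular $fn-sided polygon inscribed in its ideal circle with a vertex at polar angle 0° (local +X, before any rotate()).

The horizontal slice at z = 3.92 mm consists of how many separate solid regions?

1

At z = 3.92 mm: the cube is present — its section is the full 23×27 rectangle; the cube at (0.5, 5) (footprint 8×10) is included at this height; the cube at (-2, 5) does not reach this height (z outside [13, 37]); the cylinder at (9.5, 1.5) is absent (z outside [5.5, 25.5]); Taking the union: the 8×10 cube at (0.5, 5) lies entirely inside the 23×27 cube, so the union is just the 23×27 cube — 1 connected region; (whole slice rotated 80° about Z — lengths, areas and connectivity unchanged). The result has 1 disconnected region.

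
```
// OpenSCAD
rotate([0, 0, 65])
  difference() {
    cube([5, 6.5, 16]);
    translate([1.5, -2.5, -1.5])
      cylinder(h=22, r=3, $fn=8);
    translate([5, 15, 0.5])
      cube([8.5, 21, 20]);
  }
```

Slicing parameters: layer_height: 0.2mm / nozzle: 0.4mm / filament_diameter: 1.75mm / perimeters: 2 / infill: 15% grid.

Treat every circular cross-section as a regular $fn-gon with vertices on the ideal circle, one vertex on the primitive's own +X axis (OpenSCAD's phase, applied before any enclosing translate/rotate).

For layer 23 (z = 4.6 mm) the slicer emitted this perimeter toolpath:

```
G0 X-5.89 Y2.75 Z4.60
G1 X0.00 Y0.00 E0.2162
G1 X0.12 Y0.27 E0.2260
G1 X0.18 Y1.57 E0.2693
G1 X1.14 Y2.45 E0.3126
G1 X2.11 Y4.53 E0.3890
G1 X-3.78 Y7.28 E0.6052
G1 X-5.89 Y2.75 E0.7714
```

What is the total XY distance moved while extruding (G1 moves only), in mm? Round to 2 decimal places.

23.19 mm

Sum the Euclidean lengths of each G1 segment: total = 23.19 mm.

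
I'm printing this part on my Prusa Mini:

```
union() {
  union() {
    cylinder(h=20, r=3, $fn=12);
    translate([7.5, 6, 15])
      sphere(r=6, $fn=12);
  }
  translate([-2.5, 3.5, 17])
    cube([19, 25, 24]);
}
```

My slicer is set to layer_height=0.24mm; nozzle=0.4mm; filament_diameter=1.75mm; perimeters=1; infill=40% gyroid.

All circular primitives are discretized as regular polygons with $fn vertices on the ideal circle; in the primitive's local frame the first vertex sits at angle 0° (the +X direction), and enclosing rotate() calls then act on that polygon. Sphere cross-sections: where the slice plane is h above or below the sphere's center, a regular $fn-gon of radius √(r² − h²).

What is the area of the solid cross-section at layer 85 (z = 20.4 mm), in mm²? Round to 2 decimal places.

475.05 mm²

At z = 20.4 mm: the cylinder is absent (z outside [0, 20]); the r=6 sphere at (7.5, 6) contributes a regular 12-gon of circumradius √(6²−5.4²) = 2.615 (area = (12/2)·2.615²·sin(360°/12) = 20.52 mm²); Combining (union): only the r=6 sphere at (7.5, 6) is present, so the union is just that shape — area = 20.52 mm²; the cube at (-2.5, 3.5) is present — its section is the full 19×25 rectangle (area 475.00 mm²); Taking the union: the regions partially overlap — summed areas 495.52 mm² minus the doubly-counted overlap 20.47 mm² gives 475.05 mm² — area = 475.05 mm². Overall, the cross-section is a single solid region. Net area = 475.05 mm².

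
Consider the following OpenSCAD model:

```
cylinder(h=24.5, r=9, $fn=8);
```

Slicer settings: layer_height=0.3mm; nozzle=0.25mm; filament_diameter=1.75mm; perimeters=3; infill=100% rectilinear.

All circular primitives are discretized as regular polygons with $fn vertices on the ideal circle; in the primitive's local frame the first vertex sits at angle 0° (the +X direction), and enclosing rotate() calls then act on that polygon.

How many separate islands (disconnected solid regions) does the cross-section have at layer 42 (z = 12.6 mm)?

1

At z = 12.6 mm: the r=9 cylinder gives a regular 8-gon of circumradius 9 (constant along its height). Overall, the cross-section is a single solid region. Island count = 1.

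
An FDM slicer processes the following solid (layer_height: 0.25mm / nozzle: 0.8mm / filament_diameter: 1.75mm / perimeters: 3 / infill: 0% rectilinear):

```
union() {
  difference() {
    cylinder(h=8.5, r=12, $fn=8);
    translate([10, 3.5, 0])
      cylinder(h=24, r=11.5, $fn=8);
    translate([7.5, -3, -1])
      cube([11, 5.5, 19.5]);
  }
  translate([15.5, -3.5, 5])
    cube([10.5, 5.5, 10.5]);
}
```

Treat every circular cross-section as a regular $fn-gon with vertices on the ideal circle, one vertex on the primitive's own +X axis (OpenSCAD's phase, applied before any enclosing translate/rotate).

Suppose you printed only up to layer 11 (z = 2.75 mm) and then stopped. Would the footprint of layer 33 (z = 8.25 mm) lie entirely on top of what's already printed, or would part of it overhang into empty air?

part overhangs

Compare the two slices. At z = 2.75: the cylinder: section is a regular 8-gon, circumradius r=12 (area = (8/2)·12.000²·sin(360°/8) = 407.29 mm²); the cylinder at (10, 3.5): section is a regular 8-gon, circumradius r=11.5 (area = (8/2)·11.500²·sin(360°/8) = 374.06 mm²); the 11×5.5 cube at (7.5, -3) contributes its full rectangle (area 60.50 mm²); Subtracting the remaining from the first: starting from the r=12 cylinder (407.29 mm²), the r=11.5 cylinder at (10, 3.5) partially overlaps it — only the 161.90 mm² overlap (of its 374.06 mm²) is removed, clipping the outline; the 11×5.5 cube at (7.5, -3) misses the remaining region (no effect) — area = 245.40 mm²; the cube at (15.5, -3.5) does not reach this height (z outside [5, 15.5]); Combining (union): only that combined region is present, so the union is just that shape — area = 245.40 mm². At z = 8.25: the cylinder: section is a regular 8-gon, circumradius r=12 (area = (8/2)·12.000²·sin(360°/8) = 407.29 mm²); the r=11.5 cylinder at (10, 3.5) contributes a regular 8-gon of circumradius 11.5 (area = (8/2)·11.500²·sin(360°/8) = 374.06 mm²); the cube at (7.5, -3) (footprint 11×5.5) is included at this height (area 60.50 mm²); Taking the first minus the rest: starting from the r=12 cylinder (407.29 mm²), the r=11.5 cylinder at (10, 3.5) partially overlaps it — only the 161.90 mm² overlap (of its 374.06 mm²) is removed, clipping the outline; the 11×5.5 cube at (7.5, -3) misses the remaining region (no effect) — area = 245.40 mm²; the cube at (15.5, -3.5) (footprint 10.5×5.5) is included at this height (area 57.75 mm²); Merging all regions: the 2 present regions are separate (no shared area or edge), so areas and boundary lengths simply add and each stays a separate island — area = 303.15 mm². Checking containment: at z = 8.25 the cross-section extends beyond the z = 2.75 cross-section by about 57.75 mm².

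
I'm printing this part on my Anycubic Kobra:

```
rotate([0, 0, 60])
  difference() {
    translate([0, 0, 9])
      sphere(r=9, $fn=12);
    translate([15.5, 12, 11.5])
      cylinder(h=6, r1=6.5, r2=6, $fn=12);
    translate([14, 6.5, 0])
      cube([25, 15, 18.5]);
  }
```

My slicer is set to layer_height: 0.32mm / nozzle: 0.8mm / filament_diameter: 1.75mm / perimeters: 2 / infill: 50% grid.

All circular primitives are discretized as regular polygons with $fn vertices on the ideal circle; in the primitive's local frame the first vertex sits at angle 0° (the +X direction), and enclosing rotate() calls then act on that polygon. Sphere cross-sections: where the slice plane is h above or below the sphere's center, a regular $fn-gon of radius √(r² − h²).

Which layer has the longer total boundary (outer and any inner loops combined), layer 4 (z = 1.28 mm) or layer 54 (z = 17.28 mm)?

layer 4 (z = 1.28 mm)

Layer 4 (z = 1.28): the r=9 sphere contributes a regular 12-gon of circumradius √(9²−7.72²) = 4.626 (perimeter = 2·12·4.626·sin(180°/12) = 28.74 mm); the cone at (15.5, 12) is not intersected at this z (z outside [11.5, 17.5]); the 25×15 cube at (14, 6.5) contributes its full rectangle (perimeter 80.00 mm); Taking the first minus the rest: starting from the r=9 sphere, the 25×15 cube at (14, 6.5) misses the remaining region (no effect) — boundary = 28.74 mm; (whole slice rotated 60° about Z — lengths, areas and connectivity unchanged). So its perimeter = 28.74 mm. Layer 54 (z = 17.28): the r=9 sphere slices to a regular 12-gon of circumradius 3.527 (√(r²−h²) with h=8.28 from center) (perimeter = 2·12·3.527·sin(180°/12) = 21.91 mm); the cone at (15.5, 12): at t=0.963 of its height the radius interpolates to r₁+(r₂−r₁)t = 6.018, giving a regular 12-gon of that circumradius (perimeter = 2·12·6.018·sin(180°/12) = 37.38 mm); the cube at (14, 6.5) is present — its section is the full 25×15 rectangle (perimeter 80.00 mm); Subtracting the remaining from the first: starting from the r=9 sphere, the cone at (15.5, 12) misses the remaining region (no effect); the 25×15 cube at (14, 6.5) misses the remaining region (no effect) — boundary = 21.91 mm; (rotated 60° about Z; rotation is an isometry so areas/perimeters/island counts are preserved). So its perimeter = 21.91 mm. Layer 4 is larger (28.74 vs 21.91 mm).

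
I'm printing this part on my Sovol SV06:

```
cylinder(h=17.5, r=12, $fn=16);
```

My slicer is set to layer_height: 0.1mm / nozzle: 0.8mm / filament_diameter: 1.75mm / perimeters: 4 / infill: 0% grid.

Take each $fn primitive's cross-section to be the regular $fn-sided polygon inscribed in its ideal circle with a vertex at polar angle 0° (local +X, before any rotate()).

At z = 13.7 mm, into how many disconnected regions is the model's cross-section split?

At z = 13.7 mm: the cylinder: section is a regular 16-gon, circumradius r=12. The result has 1 disconnected region.

1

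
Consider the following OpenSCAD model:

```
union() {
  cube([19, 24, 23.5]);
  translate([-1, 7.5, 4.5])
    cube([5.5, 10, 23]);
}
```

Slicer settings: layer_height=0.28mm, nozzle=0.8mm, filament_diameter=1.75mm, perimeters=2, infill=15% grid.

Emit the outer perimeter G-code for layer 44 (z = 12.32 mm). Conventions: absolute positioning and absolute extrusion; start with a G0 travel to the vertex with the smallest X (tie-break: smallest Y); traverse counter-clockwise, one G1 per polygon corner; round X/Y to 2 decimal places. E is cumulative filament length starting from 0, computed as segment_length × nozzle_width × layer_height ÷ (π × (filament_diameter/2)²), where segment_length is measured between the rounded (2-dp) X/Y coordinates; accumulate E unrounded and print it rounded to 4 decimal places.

At z = 12.32 mm: the 19×24 cube contributes its full rectangle; the 5.5×10 cube at (-1, 7.5) contributes its full rectangle; Combining (union): the regions partially overlap (shared area 45.00 mm²), so overlapping operands fuse into one piece — 1 connected region. The outline is a single polygon with 8 vertices. Extrusion per mm of travel: 0.8 × 0.28 / (π × 0.875²) = 0.093128. Accumulating E over each segment gives final E = 8.1953.

G0 X-1.00 Y7.50 Z12.32
G1 X0.00 Y7.50 E0.0931
G1 X0.00 Y0.00 E0.7916
G1 X19.00 Y0.00 E2.5610
G1 X19.00 Y24.00 E4.7961
G1 X0.00 Y24.00 E6.5656
G1 X0.00 Y17.50 E7.1709
G1 X-1.00 Y17.50 E7.2640
G1 X-1.00 Y7.50 E8.1953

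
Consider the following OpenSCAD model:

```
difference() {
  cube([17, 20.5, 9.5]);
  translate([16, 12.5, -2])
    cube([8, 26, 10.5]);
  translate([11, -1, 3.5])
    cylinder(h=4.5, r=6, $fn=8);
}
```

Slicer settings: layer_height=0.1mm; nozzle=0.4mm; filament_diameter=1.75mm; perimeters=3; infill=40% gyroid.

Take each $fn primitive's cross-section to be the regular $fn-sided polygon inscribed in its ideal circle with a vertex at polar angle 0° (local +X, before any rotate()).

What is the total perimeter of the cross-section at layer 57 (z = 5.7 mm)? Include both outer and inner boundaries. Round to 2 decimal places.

At z = 5.7 mm: the cube is present — its section is the full 17×20.5 rectangle (perimeter 75.00 mm); the cube at (16, 12.5) (footprint 8×26) is included at this height (perimeter 68.00 mm); the r=6 cylinder at (11, -1) contributes a regular 8-gon of circumradius 6 (perimeter = 2·8·6.000·sin(180°/8) = 36.74 mm); Subtracting the remaining from the first: starting from the 17×20.5 cube, the 8×26 cube at (16, 12.5) partially overlaps it — only the 8.00 mm² overlap (of its 208.00 mm²) is removed, clipping the outline; the r=6 cylinder at (11, -1) partially overlaps it — only the 39.33 mm² overlap (of its 101.82 mm²) is removed, clipping the outline — boundary = 80.03 mm. Overall, the cross-section is a single solid region. Total boundary length (outer) = 80.03 mm.

80.03 mm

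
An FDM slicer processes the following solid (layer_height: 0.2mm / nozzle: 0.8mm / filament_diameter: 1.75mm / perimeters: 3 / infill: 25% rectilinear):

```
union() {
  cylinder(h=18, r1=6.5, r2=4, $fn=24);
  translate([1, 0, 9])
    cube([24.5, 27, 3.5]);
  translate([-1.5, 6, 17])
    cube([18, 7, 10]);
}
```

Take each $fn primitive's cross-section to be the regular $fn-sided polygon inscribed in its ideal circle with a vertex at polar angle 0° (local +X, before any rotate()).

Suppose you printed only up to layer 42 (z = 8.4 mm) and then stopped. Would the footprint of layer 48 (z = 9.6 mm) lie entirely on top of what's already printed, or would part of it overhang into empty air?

Compare the two slices. At z = 8.4: the cone (r1=6.5→r2=4) has section circumradius 5.333 here — a regular 24-gon (area = (24/2)·5.333²·sin(360°/24) = 88.34 mm²); the cube at (1, 0) is absent (z outside [9, 12.5]); the cube at (-1.5, 6) does not reach this height (z outside [17, 27]); Taking the union: only the cone is present, so the union is just that shape — area = 88.34 mm². At z = 9.6: the cone (r1=6.5→r2=4) has section circumradius 5.167 here — a regular 24-gon (area = (24/2)·5.167²·sin(360°/24) = 82.91 mm²); the cube at (1, 0) (footprint 24.5×27) is included at this height (area 661.50 mm²); the cube at (-1.5, 6) is absent (z outside [17, 27]); Merging all regions: the regions partially overlap — summed areas 744.41 mm² minus the doubly-counted overlap 15.63 mm² gives 728.78 mm² — area = 728.78 mm². Checking containment: at z = 9.6 the cross-section extends beyond the z = 8.4 cross-section by about 644.68 mm².

part overhangs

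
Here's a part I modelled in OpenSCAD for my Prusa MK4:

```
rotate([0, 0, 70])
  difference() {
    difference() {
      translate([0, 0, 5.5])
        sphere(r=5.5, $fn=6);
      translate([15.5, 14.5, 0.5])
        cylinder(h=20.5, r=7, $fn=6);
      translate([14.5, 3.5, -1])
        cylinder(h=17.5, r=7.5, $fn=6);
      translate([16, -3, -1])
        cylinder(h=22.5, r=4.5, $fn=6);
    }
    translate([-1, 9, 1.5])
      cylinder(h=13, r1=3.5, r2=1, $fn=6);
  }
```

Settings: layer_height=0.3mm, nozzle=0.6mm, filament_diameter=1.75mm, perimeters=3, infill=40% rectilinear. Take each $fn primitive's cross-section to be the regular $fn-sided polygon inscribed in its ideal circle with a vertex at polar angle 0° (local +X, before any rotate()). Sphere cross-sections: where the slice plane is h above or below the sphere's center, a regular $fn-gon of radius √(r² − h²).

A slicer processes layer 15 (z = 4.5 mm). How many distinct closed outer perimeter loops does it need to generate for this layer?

At z = 4.5 mm: the r=5.5 sphere slices to a regular 6-gon of circumradius 5.408 (√(r²−h²) with h=1 from center); the cylinder at (15.5, 14.5): section is a regular 6-gon, circumradius r=7; the r=7.5 cylinder at (14.5, 3.5) gives a regular 6-gon of circumradius 7.5 (constant along its height); the r=4.5 cylinder at (16, -3) contributes a regular 6-gon of circumradius 4.5; Taking the first minus the rest: starting from the r=5.5 sphere, the r=7 cylinder at (15.5, 14.5) misses the remaining region (no effect); the r=7.5 cylinder at (14.5, 3.5) misses the remaining region (no effect); the r=4.5 cylinder at (16, -3) misses the remaining region (no effect) — 1 connected region; the cone at (-1, 9) contributes a regular 6-gon of circumradius 2.923 (interpolated between r1=3.5 and r2=1 at t=0.231); Subtracting the remaining from the first: starting from the result so far, the cone at (-1, 9) misses the remaining region (no effect) — 1 connected region; (rotated 70° about Z; rotation is an isometry so areas/perimeters/island counts are preserved). The result has 1 disconnected region.

1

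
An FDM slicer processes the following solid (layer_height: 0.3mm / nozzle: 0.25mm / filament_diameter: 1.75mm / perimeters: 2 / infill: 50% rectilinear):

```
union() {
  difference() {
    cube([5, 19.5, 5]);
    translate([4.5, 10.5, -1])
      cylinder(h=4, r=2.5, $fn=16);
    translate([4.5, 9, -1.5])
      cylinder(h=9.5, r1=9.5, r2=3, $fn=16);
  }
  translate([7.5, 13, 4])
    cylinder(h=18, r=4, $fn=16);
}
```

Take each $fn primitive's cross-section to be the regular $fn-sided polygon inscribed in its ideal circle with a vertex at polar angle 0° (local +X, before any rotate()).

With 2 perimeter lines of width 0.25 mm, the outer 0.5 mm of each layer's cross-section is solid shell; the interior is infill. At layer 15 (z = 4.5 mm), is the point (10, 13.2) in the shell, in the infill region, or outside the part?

infill

At z = 4.5 mm: the cube is present — its section is the full 5×19.5 rectangle; the cylinder at (4.5, 10.5) does not reach this height (z outside [-1, 3]); the cone at (4.5, 9) contributes a regular 16-gon of circumradius 5.395 (interpolated between r1=9.5 and r2=3 at t=0.632); Subtracting the remaining from the first: starting from the 5×19.5 cube, the cone at (4.5, 9) partially overlaps it — only the 46.70 mm² overlap (of its 89.10 mm²) is removed, clipping the outline — 2 connected regions; the r=4 cylinder at (7.5, 13) gives a regular 16-gon of circumradius 4 (constant along its height); Merging all regions: the regions partially overlap (shared area 1.27 mm²), so overlapping operands fuse into one piece — 2 connected regions. Overall, the cross-section has 2 separate islands. The nearest boundary edge runs (11.20, 14.53)→(11.50, 13.00); distance from the point to it = 1.43 mm. (Shell/infill is judged within the island containing the point — the largest one.) The point is inside the cross-section and 1.43 mm from the nearest boundary — more than the 0.5 mm shell width (2 × 0.25), so it's in the infill interior.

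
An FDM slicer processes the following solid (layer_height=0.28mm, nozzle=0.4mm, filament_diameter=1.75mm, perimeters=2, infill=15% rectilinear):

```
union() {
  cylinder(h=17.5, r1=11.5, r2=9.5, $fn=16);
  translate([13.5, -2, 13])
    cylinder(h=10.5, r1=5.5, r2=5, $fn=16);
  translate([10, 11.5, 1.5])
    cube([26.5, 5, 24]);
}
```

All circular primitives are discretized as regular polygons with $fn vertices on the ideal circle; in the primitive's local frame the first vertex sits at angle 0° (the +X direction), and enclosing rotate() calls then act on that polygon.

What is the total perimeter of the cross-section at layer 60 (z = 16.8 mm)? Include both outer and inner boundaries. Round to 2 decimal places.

At z = 16.8 mm: the cone (r1=11.5→r2=9.5) has section circumradius 9.580 here — a regular 16-gon (perimeter = 2·16·9.580·sin(180°/16) = 59.81 mm); the cone at (13.5, -2): at t=0.362 of its height the radius interpolates to r₁+(r₂−r₁)t = 5.319, giving a regular 16-gon of that circumradius (perimeter = 2·16·5.319·sin(180°/16) = 33.21 mm); the cube at (10, 11.5) (footprint 26.5×5) is included at this height (perimeter 63.00 mm); Merging all regions: the regions partially overlap (shared area 3.78 mm²), so the edge portions inside another operand are dropped and the merged outline is re-measured after clipping — boundary = 145.08 mm. Overall, the cross-section has 2 separate islands. Total boundary length (outer) = 145.08 mm.

145.08 mm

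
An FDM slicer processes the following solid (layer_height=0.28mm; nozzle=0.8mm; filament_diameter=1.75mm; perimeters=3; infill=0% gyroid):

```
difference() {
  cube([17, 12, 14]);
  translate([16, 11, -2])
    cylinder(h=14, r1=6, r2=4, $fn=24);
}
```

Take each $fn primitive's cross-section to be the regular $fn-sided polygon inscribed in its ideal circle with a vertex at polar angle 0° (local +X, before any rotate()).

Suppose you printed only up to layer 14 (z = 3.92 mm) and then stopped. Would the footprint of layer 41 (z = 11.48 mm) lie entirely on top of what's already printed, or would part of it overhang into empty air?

Compare the two slices. At z = 3.92: the 17×12 cube contributes its full rectangle (area 204.00 mm²); the cone at (16, 11): at t=0.423 of its height the radius interpolates to r₁+(r₂−r₁)t = 5.154, giving a regular 24-gon of that circumradius (area = (24/2)·5.154²·sin(360°/24) = 82.51 mm²); Subtracting the remaining from the first: starting from the 17×12 cube (204.00 mm²), the cone at (16, 11) partially overlaps it — only the 31.80 mm² overlap (of its 82.51 mm²) is removed, clipping the outline — area = 172.20 mm². At z = 11.48: the cube is present — its section is the full 17×12 rectangle (area 204.00 mm²); the cone at (16, 11) (r1=6→r2=4) has section circumradius 4.074 here — a regular 24-gon (area = (24/2)·4.074²·sin(360°/24) = 51.56 mm²); Taking the first minus the rest: starting from the 17×12 cube (204.00 mm²), the cone at (16, 11) partially overlaps it — only the 21.91 mm² overlap (of its 51.56 mm²) is removed, clipping the outline — area = 182.09 mm². Checking containment: at z = 11.48 the cross-section extends beyond the z = 3.92 cross-section by about 9.90 mm².

part overhangs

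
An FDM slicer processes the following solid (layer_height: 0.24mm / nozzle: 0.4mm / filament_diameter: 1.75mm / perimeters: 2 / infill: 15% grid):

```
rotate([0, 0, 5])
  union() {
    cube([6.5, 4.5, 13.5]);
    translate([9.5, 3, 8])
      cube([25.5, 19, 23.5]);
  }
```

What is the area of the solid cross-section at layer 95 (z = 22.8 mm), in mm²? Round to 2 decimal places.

484.50 mm²

At z = 22.8 mm: the cube is absent (z outside [0, 13.5]); the cube at (9.5, 3) is present — its section is the full 25.5×19 rectangle (area 484.50 mm²); Merging all regions: only the 25.5×19 cube at (9.5, 3) is present, so the union is just that shape — area = 484.50 mm²; (rotated 5° about Z; rotation is an isometry so areas/perimeters/island counts are preserved). Overall, the cross-section is a single solid region. Net area = 484.50 mm².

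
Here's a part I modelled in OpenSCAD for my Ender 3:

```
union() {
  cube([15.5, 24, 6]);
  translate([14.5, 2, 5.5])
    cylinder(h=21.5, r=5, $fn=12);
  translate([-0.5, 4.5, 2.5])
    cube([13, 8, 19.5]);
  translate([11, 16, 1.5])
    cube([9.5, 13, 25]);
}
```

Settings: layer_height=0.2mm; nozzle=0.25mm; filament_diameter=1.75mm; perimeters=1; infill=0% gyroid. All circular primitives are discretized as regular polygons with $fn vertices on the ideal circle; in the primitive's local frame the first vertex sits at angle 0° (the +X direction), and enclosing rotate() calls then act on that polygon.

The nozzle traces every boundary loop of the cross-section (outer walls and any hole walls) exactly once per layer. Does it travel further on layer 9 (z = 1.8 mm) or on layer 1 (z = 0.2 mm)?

layer 9 (z = 1.8 mm)

Layer 9 (z = 1.8): the 15.5×24 cube contributes its full rectangle (perimeter 79.00 mm); the cylinder at (14.5, 2) is absent (z outside [5.5, 27]); the cube at (-0.5, 4.5) does not reach this height (z outside [2.5, 22]); the cube at (11, 16) is present — its section is the full 9.5×13 rectangle (perimeter 45.00 mm); Taking the union: the regions partially overlap (shared area 36.00 mm²), so the edge portions inside another operand are dropped and the merged outline is re-measured after clipping — boundary = 99.00 mm. So its perimeter = 99.00 mm. Layer 1 (z = 0.2): the cube (footprint 15.5×24) is included at this height (perimeter 79.00 mm); the cylinder at (14.5, 2) does not reach this height (z outside [5.5, 27]); the cube at (-0.5, 4.5) does not reach this height (z outside [2.5, 22]); the cube at (11, 16) is not intersected at this z (z outside [1.5, 26.5]); Combining (union): only the 15.5×24 cube is present, so the union is just that shape — boundary = 79.00 mm. So its perimeter = 79.00 mm. Layer 9 is larger (99.00 vs 79.00 mm).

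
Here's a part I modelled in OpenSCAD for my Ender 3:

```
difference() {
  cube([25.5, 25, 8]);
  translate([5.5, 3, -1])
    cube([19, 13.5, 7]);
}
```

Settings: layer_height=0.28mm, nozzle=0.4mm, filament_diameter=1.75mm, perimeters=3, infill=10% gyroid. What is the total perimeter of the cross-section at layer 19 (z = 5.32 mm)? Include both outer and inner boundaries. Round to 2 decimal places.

At z = 5.32 mm: the 25.5×25 cube contributes its full rectangle (perimeter 101.00 mm); the cube at (5.5, 3) is present — its section is the full 19×13.5 rectangle (perimeter 65.00 mm); After the difference (first − rest): starting from the 25.5×25 cube, the 19×13.5 cube at (5.5, 3) lies wholly inside it (removes its full 256.50 mm² and its 65.00 mm outline becomes a hole wall) — boundary (outer + 1 inner loop) = 166.00 mm. Overall, the cross-section is one region with 1 hole. Total boundary length (outer + inner) = 166.00 mm.

166.00 mm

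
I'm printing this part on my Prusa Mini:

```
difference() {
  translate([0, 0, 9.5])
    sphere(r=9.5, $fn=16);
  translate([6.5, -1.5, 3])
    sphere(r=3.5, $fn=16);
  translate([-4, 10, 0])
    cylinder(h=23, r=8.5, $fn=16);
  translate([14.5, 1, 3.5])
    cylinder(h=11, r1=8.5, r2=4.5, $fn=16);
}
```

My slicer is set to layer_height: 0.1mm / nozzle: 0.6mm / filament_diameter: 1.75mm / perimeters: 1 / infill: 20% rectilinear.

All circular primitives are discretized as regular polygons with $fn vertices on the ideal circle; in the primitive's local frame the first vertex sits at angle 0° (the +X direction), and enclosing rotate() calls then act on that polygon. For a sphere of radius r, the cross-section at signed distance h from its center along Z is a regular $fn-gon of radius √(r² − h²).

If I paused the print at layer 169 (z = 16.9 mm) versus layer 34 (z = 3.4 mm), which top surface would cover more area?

layer 34 (z = 3.4 mm)

Layer 169 (z = 16.9): the r=9.5 sphere slices to a regular 16-gon of circumradius 5.957 (√(r²−h²) with h=7.4 from center) (area = (16/2)·5.957²·sin(360°/16) = 108.65 mm²); the sphere at (6.5, -1.5) is absent (|z−center|=13.900 > r=3.5); the cylinder at (-4, 10): section is a regular 16-gon, circumradius r=8.5 (area = (16/2)·8.500²·sin(360°/16) = 221.19 mm²); the cone at (14.5, 1) does not reach this height (z outside [3.5, 14.5]); After the difference (first − rest): starting from the r=9.5 sphere (108.65 mm²), the r=8.5 cylinder at (-4, 10) partially overlaps it — only the 22.02 mm² overlap (of its 221.19 mm²) is removed, clipping the outline — area = 86.64 mm². So its area = 86.64 mm². Layer 34 (z = 3.4): the sphere: section is a regular 16-gon, circumradius = √(r²−h²) = √(9.5²−6.1²) = 7.283 (area = (16/2)·7.283²·sin(360°/16) = 162.38 mm²); the r=3.5 sphere at (6.5, -1.5) slices to a regular 16-gon of circumradius 3.477 (√(r²−h²) with h=0.4 from center) (area = (16/2)·3.477²·sin(360°/16) = 37.01 mm²); the cylinder at (-4, 10): section is a regular 16-gon, circumradius r=8.5 (area = (16/2)·8.500²·sin(360°/16) = 221.19 mm²); the cone at (14.5, 1) is not intersected at this z (z outside [3.5, 14.5]); Taking the first minus the rest: starting from the r=9.5 sphere (162.38 mm²), the r=3.5 sphere at (6.5, -1.5) partially overlaps it — only the 20.09 mm² overlap (of its 37.01 mm²) is removed, clipping the outline; the r=8.5 cylinder at (-4, 10) partially overlaps it — only the 37.20 mm² overlap (of its 221.19 mm²) is removed, clipping the outline — area = 105.09 mm². So its area = 105.09 mm². Layer 34 is larger (105.09 vs 86.64 mm²).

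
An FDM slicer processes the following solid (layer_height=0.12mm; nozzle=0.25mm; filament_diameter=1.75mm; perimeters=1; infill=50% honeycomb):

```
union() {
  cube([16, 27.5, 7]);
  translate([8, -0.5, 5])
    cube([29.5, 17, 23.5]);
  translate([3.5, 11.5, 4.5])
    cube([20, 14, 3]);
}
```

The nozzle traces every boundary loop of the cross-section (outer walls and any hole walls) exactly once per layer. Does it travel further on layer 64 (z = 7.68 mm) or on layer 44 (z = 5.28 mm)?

Layer 64 (z = 7.68): the cube is not intersected at this z (z outside [0, 7]); the cube at (8, -0.5) (footprint 29.5×17) is included at this height (perimeter 93.00 mm); the cube at (3.5, 11.5) does not reach this height (z outside [4.5, 7.5]); Merging all regions: only the 29.5×17 cube at (8, -0.5) is present, so the union is just that shape — boundary = 93.00 mm. So its perimeter = 93.00 mm. Layer 44 (z = 5.28): the cube is present — its section is the full 16×27.5 rectangle (perimeter 87.00 mm); the cube at (8, -0.5) (footprint 29.5×17) is included at this height (perimeter 93.00 mm); the cube at (3.5, 11.5) (footprint 20×14) is included at this height (perimeter 68.00 mm); Combining (union): the regions partially overlap (shared area 344.50 mm²), so the edge portions inside another operand are dropped and the merged outline is re-measured after clipping — boundary = 131.00 mm. So its perimeter = 131.00 mm. Layer 44 is larger (131.00 vs 93.00 mm).

layer 44 (z = 5.28 mm)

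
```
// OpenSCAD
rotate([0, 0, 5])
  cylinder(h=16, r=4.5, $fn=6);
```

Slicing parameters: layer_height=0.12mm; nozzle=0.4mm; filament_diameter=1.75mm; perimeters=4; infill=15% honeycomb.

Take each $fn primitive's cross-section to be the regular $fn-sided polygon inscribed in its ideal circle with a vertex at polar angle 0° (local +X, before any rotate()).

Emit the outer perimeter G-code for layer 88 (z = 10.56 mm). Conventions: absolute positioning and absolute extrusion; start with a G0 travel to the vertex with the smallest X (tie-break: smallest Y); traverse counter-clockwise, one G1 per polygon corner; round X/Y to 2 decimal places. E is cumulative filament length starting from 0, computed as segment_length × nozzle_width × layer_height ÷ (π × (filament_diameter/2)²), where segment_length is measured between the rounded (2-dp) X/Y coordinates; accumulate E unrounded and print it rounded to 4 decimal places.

At z = 10.56 mm: the r=4.5 cylinder contributes a regular 6-gon of circumradius 4.5; (rotated 5° about Z; rotation is an isometry so areas/perimeters/island counts are preserved). The outline is a single polygon with 6 vertices. Extrusion per mm of travel: 0.4 × 0.12 / (π × 0.875²) = 0.019956. Accumulating E over each segment gives final E = 0.5388.

G0 X-4.48 Y-0.39 Z10.56
G1 X-1.90 Y-4.08 E0.0899
G1 X2.58 Y-3.69 E0.1796
G1 X4.48 Y0.39 E0.2694
G1 X1.90 Y4.08 E0.3593
G1 X-2.58 Y3.69 E0.4490
G1 X-4.48 Y-0.39 E0.5388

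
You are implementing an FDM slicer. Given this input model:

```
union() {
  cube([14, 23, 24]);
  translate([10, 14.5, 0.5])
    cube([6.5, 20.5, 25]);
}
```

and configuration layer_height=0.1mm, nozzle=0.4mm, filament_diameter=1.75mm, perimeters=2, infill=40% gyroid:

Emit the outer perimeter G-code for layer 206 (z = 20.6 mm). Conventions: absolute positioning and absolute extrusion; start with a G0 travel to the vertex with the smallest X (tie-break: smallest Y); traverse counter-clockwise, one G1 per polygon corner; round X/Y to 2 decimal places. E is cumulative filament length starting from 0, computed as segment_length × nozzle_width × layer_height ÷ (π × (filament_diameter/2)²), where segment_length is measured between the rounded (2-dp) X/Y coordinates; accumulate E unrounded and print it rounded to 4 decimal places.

G0 X0.00 Y0.00 Z20.60
G1 X14.00 Y0.00 E0.2328
G1 X14.00 Y14.50 E0.4740
G1 X16.50 Y14.50 E0.5155
G1 X16.50 Y35.00 E0.8564
G1 X10.00 Y35.00 E0.9645
G1 X10.00 Y23.00 E1.1641
G1 X0.00 Y23.00 E1.3304
G1 X0.00 Y0.00 E1.7129

At z = 20.6 mm: the cube is present — its section is the full 14×23 rectangle; the 6.5×20.5 cube at (10, 14.5) contributes its full rectangle; Combining (union): the regions partially overlap (shared area 34.00 mm²), so overlapping operands fuse into one piece — 1 connected region. The outline is a single polygon with 8 vertices. Extrusion per mm of travel: 0.4 × 0.1 / (π × 0.875²) = 0.016630. Accumulating E over each segment gives final E = 1.7129.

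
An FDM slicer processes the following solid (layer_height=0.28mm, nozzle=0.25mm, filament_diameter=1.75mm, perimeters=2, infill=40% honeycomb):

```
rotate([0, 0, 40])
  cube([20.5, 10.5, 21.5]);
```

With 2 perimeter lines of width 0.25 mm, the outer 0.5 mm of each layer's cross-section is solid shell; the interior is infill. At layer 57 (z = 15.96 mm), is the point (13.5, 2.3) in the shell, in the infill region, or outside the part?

At z = 15.96 mm: the cube (footprint 20.5×10.5) is included at this height; (whole slice rotated 40° about Z — lengths, areas and connectivity unchanged). Overall, the cross-section is a single solid region. Undo the 40° rotation: the query point maps to (11.820, -6.916) in the un-rotated model frame. The nearest boundary edge runs (0.00, 0.00)→(20.50, 0.00); distance from the point to it = 6.92 mm. The point is not inside any of the regions above, so it lies outside the cross-section (6.92 mm from the nearest boundary).

outside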